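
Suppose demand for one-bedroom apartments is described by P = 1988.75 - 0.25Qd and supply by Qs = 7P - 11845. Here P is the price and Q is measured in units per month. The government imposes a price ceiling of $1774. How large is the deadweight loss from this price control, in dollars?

Rearranging demand gives Qd = 7955 - 4P. Setting quantity demanded equal to quantity supplied, 7955 - 4P = 7P - 11845, gives P* = 1800 and Q* = 755.
Since 1774 < 1800, the ceiling is binding.
At P = 1774: Qd = 7955 - 4·1774 = 859 and Qs = 7·1774 - 11845 = 573.
Quantity traded falls to 573. At Q = 573 the demand price is (7955 - 573)/4 = 1845.5 and the supply price is (11845 + 573)/7 = 1774.
Deadweight loss = ½ · (1845.5 - 1774) · (755 - 573) = ½ · 71.5 · 182 = 6506.5.

6506.5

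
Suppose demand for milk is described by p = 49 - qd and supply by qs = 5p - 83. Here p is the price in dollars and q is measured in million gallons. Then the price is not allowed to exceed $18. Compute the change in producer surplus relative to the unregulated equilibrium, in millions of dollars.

Rearranging demand gives qd = 49 - p. Setting quantity demanded equal to quantity supplied, 49 - p = 5p - 83, gives p* = 22 and q* = 27.
Since 18 < 22, the ceiling is binding.
At p = 18: qd = 49 - 18 = 31 and qs = 5·18 - 83 = 7.
Producer surplus without the control is ½ · (22 - 16.6) · 27 = 72.9.
With the ceiling, producers sell 7 units at 18, so PS = ½ · (18 - 16.6) · 7 = 4.9.
Change in producer surplus = 4.9 - 72.9 = -68.

-68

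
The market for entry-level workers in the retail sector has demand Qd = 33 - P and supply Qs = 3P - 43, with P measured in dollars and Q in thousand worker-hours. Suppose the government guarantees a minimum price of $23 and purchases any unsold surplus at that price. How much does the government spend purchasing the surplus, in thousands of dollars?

In a free market, 33 - P = 3P - 43 gives the equilibrium P* = 19, Q* = 14.
Because the floor (23) lies above the market-clearing price, it is binding.
At P = 23: Qd = 33 - 23 = 10 and Qs = 3·23 - 43 = 26.
Surplus = Qs - Qd = 16.
Government expenditure = surplus × support price = 16 × 23 = 368.

368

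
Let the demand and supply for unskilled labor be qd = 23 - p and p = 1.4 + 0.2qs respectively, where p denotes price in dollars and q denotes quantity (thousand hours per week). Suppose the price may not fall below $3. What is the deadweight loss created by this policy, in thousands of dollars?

Rearranging supply gives qs = 5p - 7. Setting quantity demanded equal to quantity supplied, 23 - p = 5p - 7, gives p* = 5 and q* = 18.
Since 3 is below p* = 5, the floor does not bind and the free-market outcome prevails.
Since the control does not bind, no trades are prevented and deadweight loss is zero.

0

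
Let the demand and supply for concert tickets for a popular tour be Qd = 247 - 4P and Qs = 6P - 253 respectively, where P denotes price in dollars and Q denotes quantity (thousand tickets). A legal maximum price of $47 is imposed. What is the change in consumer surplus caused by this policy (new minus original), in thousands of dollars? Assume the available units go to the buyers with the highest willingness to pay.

In a free market, 247 - 4P = 6P - 253 gives the equilibrium P* = 50, Q* = 47.
Since 47 < 50, the ceiling is binding.
At P = 47: Qd = 247 - 4·47 = 59 and Qs = 6·47 - 253 = 29.
Consumer surplus without the control is ½ · (61.75 - 50) · 47 = 276.125.
With the ceiling, 29 units are sold at 47 (assume they go to the highest-value buyers). The demand price at Q = 29 is 54.5, so CS = ½ · [(61.75 - 47) + (54.5 - 47)] · 29 = 322.625.
Change in consumer surplus = 322.625 - 276.125 = 46.5.

46.5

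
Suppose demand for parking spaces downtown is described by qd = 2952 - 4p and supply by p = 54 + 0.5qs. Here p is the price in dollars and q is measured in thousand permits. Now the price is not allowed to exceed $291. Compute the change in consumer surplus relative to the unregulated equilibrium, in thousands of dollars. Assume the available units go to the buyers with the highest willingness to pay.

Rearranging supply gives qs = 2p - 108. In a free market, 2952 - 4p = 2p - 108 gives the equilibrium p* = 510, q* = 912.
Because the ceiling (291) lies below the market-clearing price, it is binding.
At p = 291: qd = 2952 - 4·291 = 1788 and qs = 2·291 - 108 = 474.
Consumer surplus without the control is ½ · (738 - 510) · 912 = 103968.
With the ceiling, 474 units are sold at 291 (assume they go to the highest-value buyers). The demand price at q = 474 is 619.5, so CS = ½ · [(738 - 291) + (619.5 - 291)] · 474 = 183793.5.
Change in consumer surplus = 183793.5 - 103968 = 79825.5.

79825.5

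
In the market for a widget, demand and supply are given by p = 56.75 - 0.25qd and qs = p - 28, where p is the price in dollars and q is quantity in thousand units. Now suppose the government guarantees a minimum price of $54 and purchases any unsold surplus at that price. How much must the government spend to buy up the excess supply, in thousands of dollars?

Rearranging demand gives qd = 227 - 4p. In a free market, 227 - 4p = p - 28 gives the equilibrium p* = 51, q* = 23.
Since 54 > 51, the floor is binding.
At p = 54: qd = 227 - 4·54 = 11 and qs = 54 - 28 = 26.
Surplus = qs - qd = 15.
Government expenditure = surplus × support price = 15 × 54 = 810.

810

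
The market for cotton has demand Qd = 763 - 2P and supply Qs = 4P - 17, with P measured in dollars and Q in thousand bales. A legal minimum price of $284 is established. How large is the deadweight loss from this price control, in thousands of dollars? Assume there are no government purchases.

Without the control the market clears where 763 - 2P = 4P - 17, i.e. P* = 130 and Q* = 503.
Because the floor (284) lies above the market-clearing price, it is binding.
At P = 284: Qd = 763 - 2·284 = 195 and Qs = 4·284 - 17 = 1119.
Quantity traded falls to 195. At Q = 195 the demand price is (763 - 195)/2 = 284 and the supply price is (17 + 195)/4 = 53.
Deadweight loss = ½ · (284 - 53) · (503 - 195) = ½ · 231 · 308 = 35574.

35574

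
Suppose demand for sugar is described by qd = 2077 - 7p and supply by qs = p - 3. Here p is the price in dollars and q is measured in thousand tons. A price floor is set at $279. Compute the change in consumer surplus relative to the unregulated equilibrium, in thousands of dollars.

In a free market, 2077 - 7p = p - 3 gives the equilibrium p* = 260, q* = 257.
The floor of 279 is above the equilibrium price 260, so it binds.
At p = 279: qd = 2077 - 7·279 = 124 and qs = 279 - 3 = 276.
Consumer surplus without the control is ½ · (2077/7 - 260) · 257 = 66049/14.
With the floor, consumers buy 124 units at 279, so CS = ½ · (2077/7 - 279) · 124 = 7688/7.
Change in consumer surplus = 7688/7 - 66049/14 = -3619.5.

-3619.5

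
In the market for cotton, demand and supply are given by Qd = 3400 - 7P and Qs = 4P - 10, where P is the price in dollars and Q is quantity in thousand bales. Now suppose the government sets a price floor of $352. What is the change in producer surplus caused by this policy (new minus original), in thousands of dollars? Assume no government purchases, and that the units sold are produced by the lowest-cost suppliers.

Equilibrium: 3400 - 7P = 4P - 10, so 3410 = 11P and P* = 310, Q* = 1230.
Because the floor (352) lies above the market-clearing price, it is binding.
At P = 352: Qd = 3400 - 7·352 = 936 and Qs = 4·352 - 10 = 1398.
Producer surplus without the control is ½ · (310 - 2.5) · 1230 = 189112.5.
With the floor, 936 units are sold at 352. The supply price at Q = 936 is 236.5, so PS = ½ · [(352 - 2.5) + (352 - 236.5)] · 936 = 217620.
Change in producer surplus = 217620 - 189112.5 = 28507.5.

28507.5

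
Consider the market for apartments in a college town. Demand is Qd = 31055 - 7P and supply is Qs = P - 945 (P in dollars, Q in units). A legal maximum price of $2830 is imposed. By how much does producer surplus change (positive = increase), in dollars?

Without the control the market clears where 31055 - 7P = P - 945, i.e. P* = 4000 and Q* = 3055.
Because the ceiling (2830) lies below the market-clearing price, it is binding.
At P = 2830: Qd = 31055 - 7·2830 = 11245 and Qs = 2830 - 945 = 1885.
Producer surplus without the control is ½ · (4000 - 945) · 3055 = 4666512.5.
With the ceiling, producers sell 1885 units at 2830, so PS = ½ · (2830 - 945) · 1885 = 1776612.5.
Change in producer surplus = 1776612.5 - 4666512.5 = -2889900.

-2889900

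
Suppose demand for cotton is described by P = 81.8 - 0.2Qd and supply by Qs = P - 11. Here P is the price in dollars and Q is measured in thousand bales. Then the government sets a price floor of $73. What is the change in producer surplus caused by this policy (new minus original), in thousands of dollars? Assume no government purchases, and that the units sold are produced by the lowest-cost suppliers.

19.5

Rearranging demand gives Qd = 409 - 5P. In a free market, 409 - 5P = P - 11 gives the equilibrium P* = 70, Q* = 59.
Because the floor (73) lies above the market-clearing price, it is binding.
At P = 73: Qd = 409 - 5·73 = 44 and Qs = 73 - 11 = 62.
Producer surplus without the control is ½ · (70 - 11) · 59 = 1740.5.
With the floor, 44 units are sold at 73. The supply price at Q = 44 is 55, so PS = ½ · [(73 - 11) + (73 - 55)] · 44 = 1760.
Change in producer surplus = 1760 - 1740.5 = 19.5.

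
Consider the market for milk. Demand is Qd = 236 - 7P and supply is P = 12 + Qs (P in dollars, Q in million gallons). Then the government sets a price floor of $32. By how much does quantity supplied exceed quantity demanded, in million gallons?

8

Rearranging supply gives Qs = P - 12. Without the control the market clears where 236 - 7P = P - 12, i.e. P* = 31 and Q* = 19.
Since 32 > 31, the floor is binding.
At P = 32: Qd = 236 - 7·32 = 12 and Qs = 32 - 12 = 20.
Surplus = Qs - Qd = 20 - 12 = 8.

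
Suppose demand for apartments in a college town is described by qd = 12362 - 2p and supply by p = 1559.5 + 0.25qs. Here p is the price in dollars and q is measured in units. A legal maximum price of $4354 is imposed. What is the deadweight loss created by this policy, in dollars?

0

Rearranging supply gives qs = 4p - 6238. In a free market, 12362 - 2p = 4p - 6238 gives the equilibrium p* = 3100, q* = 6162.
Since 4354 is above p* = 3100, the ceiling does not bind and the free-market outcome prevails.
Since the control does not bind, no trades are prevented and deadweight loss is zero.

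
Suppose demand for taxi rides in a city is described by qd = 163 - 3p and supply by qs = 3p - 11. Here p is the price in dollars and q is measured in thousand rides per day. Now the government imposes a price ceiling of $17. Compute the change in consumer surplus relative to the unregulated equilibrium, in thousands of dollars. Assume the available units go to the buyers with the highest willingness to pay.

Equilibrium: 163 - 3p = 3p - 11, so 174 = 6p and p* = 29, q* = 76.
Since 17 < 29, the ceiling is binding.
At p = 17: qd = 163 - 3·17 = 112 and qs = 3·17 - 11 = 40.
Consumer surplus without the control is ½ · (163/3 - 29) · 76 = 2888/3.
With the ceiling, 40 units are sold at 17 (assume they go to the highest-value buyers). The demand price at q = 40 is 41, so CS = ½ · [(163/3 - 17) + (41 - 17)] · 40 = 3680/3.
Change in consumer surplus = 3680/3 - 2888/3 = 264.

264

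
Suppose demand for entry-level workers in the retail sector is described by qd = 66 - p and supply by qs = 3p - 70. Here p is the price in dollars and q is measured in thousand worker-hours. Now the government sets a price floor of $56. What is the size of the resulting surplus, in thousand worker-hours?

Without the control the market clears where 66 - p = 3p - 70, i.e. p* = 34 and q* = 32.
Because the floor (56) lies above the market-clearing price, it is binding.
At p = 56: qd = 66 - 56 = 10 and qs = 3·56 - 70 = 98.
Surplus = qs - qd = 98 - 10 = 88.

88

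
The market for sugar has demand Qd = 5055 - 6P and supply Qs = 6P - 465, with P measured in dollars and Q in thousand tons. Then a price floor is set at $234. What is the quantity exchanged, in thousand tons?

In a free market, 5055 - 6P = 6P - 465 gives the equilibrium P* = 460, Q* = 2295.
The floor of 234 is below the equilibrium price 460, so it is not binding; the market clears at P* = 460, Q* = 2295.

2295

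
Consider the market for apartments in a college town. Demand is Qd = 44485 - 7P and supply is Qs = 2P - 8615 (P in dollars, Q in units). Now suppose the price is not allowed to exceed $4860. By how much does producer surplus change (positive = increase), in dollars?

-2230800

In a free market, 44485 - 7P = 2P - 8615 gives the equilibrium P* = 5900, Q* = 3185.
The ceiling of 4860 is below the equilibrium price 5900, so it binds.
At P = 4860: Qd = 44485 - 7·4860 = 10465 and Qs = 2·4860 - 8615 = 1105.
Producer surplus without the control is ½ · (5900 - 4307.5) · 3185 = 2536056.25.
With the ceiling, producers sell 1105 units at 4860, so PS = ½ · (4860 - 4307.5) · 1105 = 305256.25.
Change in producer surplus = 305256.25 - 2536056.25 = -2230800.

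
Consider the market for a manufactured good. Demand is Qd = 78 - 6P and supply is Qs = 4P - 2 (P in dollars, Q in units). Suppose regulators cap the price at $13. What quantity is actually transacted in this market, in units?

Without the control the market clears where 78 - 6P = 4P - 2, i.e. P* = 8 and Q* = 30.
Since 13 is above P* = 8, the ceiling does not bind and the free-market outcome prevails.

30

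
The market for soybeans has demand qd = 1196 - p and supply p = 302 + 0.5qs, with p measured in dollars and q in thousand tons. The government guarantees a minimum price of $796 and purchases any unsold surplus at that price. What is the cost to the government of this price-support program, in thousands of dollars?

Rearranging supply gives qs = 2p - 604. Equilibrium: 1196 - p = 2p - 604, so 1800 = 3p and p* = 600, q* = 596.
Because the floor (796) lies above the market-clearing price, it is binding.
At p = 796: qd = 1196 - 796 = 400 and qs = 2·796 - 604 = 988.
Surplus = qs - qd = 588.
Government expenditure = surplus × support price = 588 × 796 = 468048.

468048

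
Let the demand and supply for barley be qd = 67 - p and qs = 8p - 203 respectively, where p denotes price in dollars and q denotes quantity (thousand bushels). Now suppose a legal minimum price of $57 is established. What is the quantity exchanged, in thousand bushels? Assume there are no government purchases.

10

Without the control the market clears where 67 - p = 8p - 203, i.e. p* = 30 and q* = 37.
The floor of 57 is above the equilibrium price 30, so it binds.
At p = 57: qd = 67 - 57 = 10 and qs = 8·57 - 203 = 253.
The quantity actually transacted is the short side, demand: 10.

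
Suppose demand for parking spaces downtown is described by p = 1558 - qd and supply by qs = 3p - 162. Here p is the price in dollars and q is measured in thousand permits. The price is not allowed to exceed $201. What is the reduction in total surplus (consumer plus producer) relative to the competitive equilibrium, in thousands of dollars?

314646

Rearranging demand gives qd = 1558 - p. In a free market, 1558 - p = 3p - 162 gives the equilibrium p* = 430, q* = 1128.
Because the ceiling (201) lies below the market-clearing price, it is binding.
At p = 201: qd = 1558 - 201 = 1357 and qs = 3·201 - 162 = 441.
Quantity traded falls to 441. At q = 441 the demand price is 1558 - 441 = 1117 and the supply price is (162 + 441)/3 = 201.
Deadweight loss = ½ · (1117 - 201) · (1128 - 441) = ½ · 916 · 687 = 314646.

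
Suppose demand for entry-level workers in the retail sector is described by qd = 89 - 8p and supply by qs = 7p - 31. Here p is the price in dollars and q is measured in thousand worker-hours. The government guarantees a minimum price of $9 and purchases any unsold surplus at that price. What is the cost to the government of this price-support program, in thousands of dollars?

135

In a free market, 89 - 8p = 7p - 31 gives the equilibrium p* = 8, q* = 25.
Since 9 > 8, the floor is binding.
At p = 9: qd = 89 - 8·9 = 17 and qs = 7·9 - 31 = 32.
Surplus = qs - qd = 15.
Government expenditure = surplus × support price = 15 × 9 = 135.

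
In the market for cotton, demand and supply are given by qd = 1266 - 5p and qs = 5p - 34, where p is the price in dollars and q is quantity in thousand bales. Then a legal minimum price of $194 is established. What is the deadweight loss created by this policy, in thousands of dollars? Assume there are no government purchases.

20480

Equilibrium: 1266 - 5p = 5p - 34, so 1300 = 10p and p* = 130, q* = 616.
Since 194 > 130, the floor is binding.
At p = 194: qd = 1266 - 5·194 = 296 and qs = 5·194 - 34 = 936.
Quantity traded falls to 296. At q = 296 the demand price is (1266 - 296)/5 = 194 and the supply price is (34 + 296)/5 = 66.
Deadweight loss = ½ · (194 - 66) · (616 - 296) = ½ · 128 · 320 = 20480.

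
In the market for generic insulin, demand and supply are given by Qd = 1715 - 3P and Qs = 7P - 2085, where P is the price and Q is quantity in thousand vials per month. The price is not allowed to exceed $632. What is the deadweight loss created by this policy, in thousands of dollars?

Setting quantity demanded equal to quantity supplied, 1715 - 3P = 7P - 2085, gives P* = 380 and Q* = 575.
The ceiling of 632 is above the equilibrium price 380, so it is not binding; the market clears at P* = 380, Q* = 575.
Since the control does not bind, no trades are prevented and deadweight loss is zero.

0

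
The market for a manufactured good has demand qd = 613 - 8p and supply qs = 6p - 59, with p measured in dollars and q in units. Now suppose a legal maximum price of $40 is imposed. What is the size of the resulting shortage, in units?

Without the control the market clears where 613 - 8p = 6p - 59, i.e. p* = 48 and q* = 229.
The ceiling of 40 is below the equilibrium price 48, so it binds.
At p = 40: qd = 613 - 8·40 = 293 and qs = 6·40 - 59 = 181.
Shortage = qd - qs = 293 - 181 = 112.

112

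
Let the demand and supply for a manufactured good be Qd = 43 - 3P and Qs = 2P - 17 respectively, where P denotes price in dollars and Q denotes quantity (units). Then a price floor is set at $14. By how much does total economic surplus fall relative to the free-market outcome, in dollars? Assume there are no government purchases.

Without the control the market clears where 43 - 3P = 2P - 17, i.e. P* = 12 and Q* = 7.
Since 14 > 12, the floor is binding.
At P = 14: Qd = 43 - 3·14 = 1 and Qs = 2·14 - 17 = 11.
Quantity traded falls to 1. At Q = 1 the demand price is (43 - 1)/3 = 14 and the supply price is (17 + 1)/2 = 9.
Deadweight loss = ½ · (14 - 9) · (7 - 1) = ½ · 5 · 6 = 15.

15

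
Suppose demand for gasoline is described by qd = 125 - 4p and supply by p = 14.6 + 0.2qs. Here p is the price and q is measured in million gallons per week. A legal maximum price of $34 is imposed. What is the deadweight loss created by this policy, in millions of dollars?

0

Rearranging supply gives qs = 5p - 73. Equilibrium: 125 - 4p = 5p - 73, so 198 = 9p and p* = 22, q* = 37.
The ceiling of 34 is above the equilibrium price 22, so it is not binding; the market clears at p* = 22, q* = 37.
Since the control does not bind, no trades are prevented and deadweight loss is zero.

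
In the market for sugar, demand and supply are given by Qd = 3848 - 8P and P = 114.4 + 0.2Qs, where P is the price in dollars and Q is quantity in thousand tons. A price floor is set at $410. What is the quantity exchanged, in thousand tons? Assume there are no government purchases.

Rearranging supply gives Qs = 5P - 572. Without the control the market clears where 3848 - 8P = 5P - 572, i.e. P* = 340 and Q* = 1128.
Because the floor (410) lies above the market-clearing price, it is binding.
At P = 410: Qd = 3848 - 8·410 = 568 and Qs = 5·410 - 572 = 1478.
The quantity actually transacted is the short side, demand: 568.

568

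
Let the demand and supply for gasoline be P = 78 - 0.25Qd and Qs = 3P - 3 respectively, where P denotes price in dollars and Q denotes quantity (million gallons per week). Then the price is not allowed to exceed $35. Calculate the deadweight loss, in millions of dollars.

Rearranging demand gives Qd = 312 - 4P. Equilibrium: 312 - 4P = 3P - 3, so 315 = 7P and P* = 45, Q* = 132.
The ceiling of 35 is below the equilibrium price 45, so it binds.
At P = 35: Qd = 312 - 4·35 = 172 and Qs = 3·35 - 3 = 102.
Quantity traded falls to 102. At Q = 102 the demand price is (312 - 102)/4 = 52.5 and the supply price is (3 + 102)/3 = 35.
Deadweight loss = ½ · (52.5 - 35) · (132 - 102) = ½ · 17.5 · 30 = 262.5.

262.5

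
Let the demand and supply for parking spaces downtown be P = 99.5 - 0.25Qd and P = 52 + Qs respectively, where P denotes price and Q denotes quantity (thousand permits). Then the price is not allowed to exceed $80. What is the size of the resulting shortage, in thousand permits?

Rearranging demand gives Qd = 398 - 4P; rearranging supply gives Qs = P - 52. Equilibrium: 398 - 4P = P - 52, so 450 = 5P and P* = 90, Q* = 38.
Because the ceiling (80) lies below the market-clearing price, it is binding.
At P = 80: Qd = 398 - 4·80 = 78 and Qs = 80 - 52 = 28.
Shortage = Qd - Qs = 78 - 28 = 50.

50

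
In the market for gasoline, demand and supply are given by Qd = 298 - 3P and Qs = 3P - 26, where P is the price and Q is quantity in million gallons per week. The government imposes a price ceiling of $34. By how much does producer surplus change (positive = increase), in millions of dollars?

-2120

In a free market, 298 - 3P = 3P - 26 gives the equilibrium P* = 54, Q* = 136.
Because the ceiling (34) lies below the market-clearing price, it is binding.
At P = 34: Qd = 298 - 3·34 = 196 and Qs = 3·34 - 26 = 76.
Producer surplus without the control is ½ · (54 - 26/3) · 136 = 9248/3.
With the ceiling, producers sell 76 units at 34, so PS = ½ · (34 - 26/3) · 76 = 2888/3.
Change in producer surplus = 2888/3 - 9248/3 = -2120.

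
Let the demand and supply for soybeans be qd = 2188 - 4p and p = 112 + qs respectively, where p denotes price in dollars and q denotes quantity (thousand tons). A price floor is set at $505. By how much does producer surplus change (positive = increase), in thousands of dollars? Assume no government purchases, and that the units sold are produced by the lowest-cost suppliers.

Rearranging supply gives qs = p - 112. Without the control the market clears where 2188 - 4p = p - 112, i.e. p* = 460 and q* = 348.
Because the floor (505) lies above the market-clearing price, it is binding.
At p = 505: qd = 2188 - 4·505 = 168 and qs = 505 - 112 = 393.
Producer surplus without the control is ½ · (460 - 112) · 348 = 60552.
With the floor, 168 units are sold at 505. The supply price at q = 168 is 280, so PS = ½ · [(505 - 112) + (505 - 280)] · 168 = 51912.
Change in producer surplus = 51912 - 60552 = -8640.

-8640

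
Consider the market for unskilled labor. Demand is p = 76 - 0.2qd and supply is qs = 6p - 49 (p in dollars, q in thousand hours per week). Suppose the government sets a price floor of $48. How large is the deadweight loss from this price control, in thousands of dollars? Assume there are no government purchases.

Rearranging demand gives qd = 380 - 5p. Setting quantity demanded equal to quantity supplied, 380 - 5p = 6p - 49, gives p* = 39 and q* = 185.
The floor of 48 is above the equilibrium price 39, so it binds.
At p = 48: qd = 380 - 5·48 = 140 and qs = 6·48 - 49 = 239.
Quantity traded falls to 140. At q = 140 the demand price is (380 - 140)/5 = 48 and the supply price is (49 + 140)/6 = 31.5.
Deadweight loss = ½ · (48 - 31.5) · (185 - 140) = ½ · 16.5 · 45 = 371.25.

371.25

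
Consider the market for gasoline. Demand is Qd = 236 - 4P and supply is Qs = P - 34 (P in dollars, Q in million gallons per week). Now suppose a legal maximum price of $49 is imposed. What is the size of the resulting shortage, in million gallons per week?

25

In a free market, 236 - 4P = P - 34 gives the equilibrium P* = 54, Q* = 20.
Since 49 < 54, the ceiling is binding.
At P = 49: Qd = 236 - 4·49 = 40 and Qs = 49 - 34 = 15.
Shortage = Qd - Qs = 40 - 15 = 25.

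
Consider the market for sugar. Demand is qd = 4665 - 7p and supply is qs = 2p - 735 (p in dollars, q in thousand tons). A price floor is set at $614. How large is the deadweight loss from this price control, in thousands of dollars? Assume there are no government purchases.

Equilibrium: 4665 - 7p = 2p - 735, so 5400 = 9p and p* = 600, q* = 465.
Because the floor (614) lies above the market-clearing price, it is binding.
At p = 614: qd = 4665 - 7·614 = 367 and qs = 2·614 - 735 = 493.
Quantity traded falls to 367. At q = 367 the demand price is (4665 - 367)/7 = 614 and the supply price is (735 + 367)/2 = 551.
Deadweight loss = ½ · (614 - 551) · (465 - 367) = ½ · 63 · 98 = 3087.

3087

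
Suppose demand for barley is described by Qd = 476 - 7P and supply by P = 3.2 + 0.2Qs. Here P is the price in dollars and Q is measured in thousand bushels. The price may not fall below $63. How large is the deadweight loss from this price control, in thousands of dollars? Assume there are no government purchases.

4065.6

Rearranging supply gives Qs = 5P - 16. In a free market, 476 - 7P = 5P - 16 gives the equilibrium P* = 41, Q* = 189.
Since 63 > 41, the floor is binding.
At P = 63: Qd = 476 - 7·63 = 35 and Qs = 5·63 - 16 = 299.
Quantity traded falls to 35. At Q = 35 the demand price is (476 - 35)/7 = 63 and the supply price is (16 + 35)/5 = 10.2.
Deadweight loss = ½ · (63 - 10.2) · (189 - 35) = ½ · 52.8 · 154 = 4065.6.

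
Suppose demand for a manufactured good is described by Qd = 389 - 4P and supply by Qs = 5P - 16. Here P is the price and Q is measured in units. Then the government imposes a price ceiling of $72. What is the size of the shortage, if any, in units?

Without the control the market clears where 389 - 4P = 5P - 16, i.e. P* = 45 and Q* = 209.
The ceiling of 72 is above the equilibrium price 45, so it is not binding; the market clears at P* = 45, Q* = 209.
Since the control does not bind, there is no shortage.

0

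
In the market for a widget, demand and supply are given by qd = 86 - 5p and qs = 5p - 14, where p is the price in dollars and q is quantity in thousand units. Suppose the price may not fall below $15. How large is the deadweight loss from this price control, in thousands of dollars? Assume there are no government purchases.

125

Setting quantity demanded equal to quantity supplied, 86 - 5p = 5p - 14, gives p* = 10 and q* = 36.
The floor of 15 is above the equilibrium price 10, so it binds.
At p = 15: qd = 86 - 5·15 = 11 and qs = 5·15 - 14 = 61.
Quantity traded falls to 11. At q = 11 the demand price is (86 - 11)/5 = 15 and the supply price is (14 + 11)/5 = 5.
Deadweight loss = ½ · (15 - 5) · (36 - 11) = ½ · 10 · 25 = 125.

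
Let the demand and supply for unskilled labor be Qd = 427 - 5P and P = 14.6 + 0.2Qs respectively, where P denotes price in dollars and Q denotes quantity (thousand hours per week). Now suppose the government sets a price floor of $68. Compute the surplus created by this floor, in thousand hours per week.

Rearranging supply gives Qs = 5P - 73. In a free market, 427 - 5P = 5P - 73 gives the equilibrium P* = 50, Q* = 177.
The floor of 68 is above the equilibrium price 50, so it binds.
At P = 68: Qd = 427 - 5·68 = 87 and Qs = 5·68 - 73 = 267.
Surplus = Qs - Qd = 267 - 87 = 180.

180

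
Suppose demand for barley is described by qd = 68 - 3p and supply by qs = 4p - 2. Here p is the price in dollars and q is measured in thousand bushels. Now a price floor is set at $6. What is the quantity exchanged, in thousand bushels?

Equilibrium: 68 - 3p = 4p - 2, so 70 = 7p and p* = 10, q* = 38.
Since 6 is below p* = 10, the floor does not bind and the free-market outcome prevails.

38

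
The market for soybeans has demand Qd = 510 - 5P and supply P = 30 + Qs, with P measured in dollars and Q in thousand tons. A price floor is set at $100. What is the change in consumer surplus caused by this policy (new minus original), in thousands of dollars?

Rearranging supply gives Qs = P - 30. Equilibrium: 510 - 5P = P - 30, so 540 = 6P and P* = 90, Q* = 60.
Because the floor (100) lies above the market-clearing price, it is binding.
At P = 100: Qd = 510 - 5·100 = 10 and Qs = 100 - 30 = 70.
Consumer surplus without the control is ½ · (102 - 90) · 60 = 360.
With the floor, consumers buy 10 units at 100, so CS = ½ · (102 - 100) · 10 = 10.
Change in consumer surplus = 10 - 360 = -350.

-350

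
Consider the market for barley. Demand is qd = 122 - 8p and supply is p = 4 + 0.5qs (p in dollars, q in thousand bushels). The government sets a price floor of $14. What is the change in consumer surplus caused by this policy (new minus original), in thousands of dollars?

-14

Rearranging supply gives qs = 2p - 8. Without the control the market clears where 122 - 8p = 2p - 8, i.e. p* = 13 and q* = 18.
Since 14 > 13, the floor is binding.
At p = 14: qd = 122 - 8·14 = 10 and qs = 2·14 - 8 = 20.
Consumer surplus without the control is ½ · (15.25 - 13) · 18 = 20.25.
With the floor, consumers buy 10 units at 14, so CS = ½ · (15.25 - 14) · 10 = 6.25.
Change in consumer surplus = 6.25 - 20.25 = -14.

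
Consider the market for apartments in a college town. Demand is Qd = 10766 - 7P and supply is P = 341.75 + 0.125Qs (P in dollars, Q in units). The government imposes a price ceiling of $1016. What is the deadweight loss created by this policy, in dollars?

0

Rearranging supply gives Qs = 8P - 2734. Setting quantity demanded equal to quantity supplied, 10766 - 7P = 8P - 2734, gives P* = 900 and Q* = 4466.
The ceiling of 1016 is above the equilibrium price 900, so it is not binding; the market clears at P* = 900, Q* = 4466.
Since the control does not bind, no trades are prevented and deadweight loss is zero.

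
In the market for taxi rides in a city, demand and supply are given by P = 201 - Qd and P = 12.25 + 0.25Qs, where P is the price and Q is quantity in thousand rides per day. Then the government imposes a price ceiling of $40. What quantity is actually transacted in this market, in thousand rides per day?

111

Rearranging demand gives Qd = 201 - P; rearranging supply gives Qs = 4P - 49. Setting quantity demanded equal to quantity supplied, 201 - P = 4P - 49, gives P* = 50 and Q* = 151.
Because the ceiling (40) lies below the market-clearing price, it is binding.
At P = 40: Qd = 201 - 40 = 161 and Qs = 4·40 - 49 = 111.
The quantity actually transacted is the short side, supply: 111.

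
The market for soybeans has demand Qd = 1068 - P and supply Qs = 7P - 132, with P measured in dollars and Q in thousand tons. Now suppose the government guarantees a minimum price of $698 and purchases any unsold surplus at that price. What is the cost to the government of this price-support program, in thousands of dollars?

3060032

Setting quantity demanded equal to quantity supplied, 1068 - P = 7P - 132, gives P* = 150 and Q* = 918.
Since 698 > 150, the floor is binding.
At P = 698: Qd = 1068 - 698 = 370 and Qs = 7·698 - 132 = 4754.
Surplus = Qs - Qd = 4384.
Government expenditure = surplus × support price = 4384 × 698 = 3060032.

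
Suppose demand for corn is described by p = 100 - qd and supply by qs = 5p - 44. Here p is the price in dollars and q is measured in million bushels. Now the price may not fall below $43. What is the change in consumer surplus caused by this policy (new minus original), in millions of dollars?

-1263.5

Rearranging demand gives qd = 100 - p. Without the control the market clears where 100 - p = 5p - 44, i.e. p* = 24 and q* = 76.
Since 43 > 24, the floor is binding.
At p = 43: qd = 100 - 43 = 57 and qs = 5·43 - 44 = 171.
Consumer surplus without the control is ½ · (100 - 24) · 76 = 2888.
With the floor, consumers buy 57 units at 43, so CS = ½ · (100 - 43) · 57 = 1624.5.
Change in consumer surplus = 1624.5 - 2888 = -1263.5.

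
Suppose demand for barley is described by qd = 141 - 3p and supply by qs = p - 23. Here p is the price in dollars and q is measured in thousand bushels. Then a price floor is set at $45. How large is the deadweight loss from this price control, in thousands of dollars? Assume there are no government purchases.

96

Equilibrium: 141 - 3p = p - 23, so 164 = 4p and p* = 41, q* = 18.
Since 45 > 41, the floor is binding.
At p = 45: qd = 141 - 3·45 = 6 and qs = 45 - 23 = 22.
Quantity traded falls to 6. At q = 6 the demand price is (141 - 6)/3 = 45 and the supply price is 23 + 6 = 29.
Deadweight loss = ½ · (45 - 29) · (18 - 6) = ½ · 16 · 12 = 96.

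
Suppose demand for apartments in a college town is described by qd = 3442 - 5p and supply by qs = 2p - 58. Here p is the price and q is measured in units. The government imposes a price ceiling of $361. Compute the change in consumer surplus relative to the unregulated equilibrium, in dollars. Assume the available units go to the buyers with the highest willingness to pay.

84567.6

Setting quantity demanded equal to quantity supplied, 3442 - 5p = 2p - 58, gives p* = 500 and q* = 942.
Because the ceiling (361) lies below the market-clearing price, it is binding.
At p = 361: qd = 3442 - 5·361 = 1637 and qs = 2·361 - 58 = 664.
Consumer surplus without the control is ½ · (688.4 - 500) · 942 = 88736.4.
With the ceiling, 664 units are sold at 361 (assume they go to the highest-value buyers). The demand price at q = 664 is 555.6, so CS = ½ · [(688.4 - 361) + (555.6 - 361)] · 664 = 173304.
Change in consumer surplus = 173304 - 88736.4 = 84567.6.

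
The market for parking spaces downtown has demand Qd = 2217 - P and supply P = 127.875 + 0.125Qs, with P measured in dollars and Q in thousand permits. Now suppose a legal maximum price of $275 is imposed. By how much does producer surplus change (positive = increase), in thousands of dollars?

-128945

Rearranging supply gives Qs = 8P - 1023. Equilibrium: 2217 - P = 8P - 1023, so 3240 = 9P and P* = 360, Q* = 1857.
Since 275 < 360, the ceiling is binding.
At P = 275: Qd = 2217 - 275 = 1942 and Qs = 8·275 - 1023 = 1177.
Producer surplus without the control is ½ · (360 - 127.875) · 1857 = 215528.0625.
With the ceiling, producers sell 1177 units at 275, so PS = ½ · (275 - 127.875) · 1177 = 86583.0625.
Change in producer surplus = 86583.0625 - 215528.0625 = -128945.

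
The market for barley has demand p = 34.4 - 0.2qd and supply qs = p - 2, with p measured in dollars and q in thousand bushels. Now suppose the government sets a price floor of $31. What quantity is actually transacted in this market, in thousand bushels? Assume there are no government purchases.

17

Rearranging demand gives qd = 172 - 5p. Without the control the market clears where 172 - 5p = p - 2, i.e. p* = 29 and q* = 27.
Since 31 > 29, the floor is binding.
At p = 31: qd = 172 - 5·31 = 17 and qs = 31 - 2 = 29.
The quantity actually transacted is the short side, demand: 17.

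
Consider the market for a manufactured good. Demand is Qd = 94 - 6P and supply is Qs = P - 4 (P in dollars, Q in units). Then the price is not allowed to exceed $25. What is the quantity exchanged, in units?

Equilibrium: 94 - 6P = P - 4, so 98 = 7P and P* = 14, Q* = 10.
Since 25 is above P* = 14, the ceiling does not bind and the free-market outcome prevails.

10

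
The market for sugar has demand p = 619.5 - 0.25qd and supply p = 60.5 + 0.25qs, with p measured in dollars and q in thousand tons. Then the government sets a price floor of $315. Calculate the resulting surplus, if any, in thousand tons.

Rearranging demand gives qd = 2478 - 4p; rearranging supply gives qs = 4p - 242. Equilibrium: 2478 - 4p = 4p - 242, so 2720 = 8p and p* = 340, q* = 1118.
The floor of 315 is below the equilibrium price 340, so it is not binding; the market clears at p* = 340, q* = 1118.
Since the control does not bind, there is no surplus.

0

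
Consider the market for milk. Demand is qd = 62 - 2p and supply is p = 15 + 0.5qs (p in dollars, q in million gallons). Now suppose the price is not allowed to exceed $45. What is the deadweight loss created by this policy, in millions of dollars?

0

Rearranging supply gives qs = 2p - 30. Without the control the market clears where 62 - 2p = 2p - 30, i.e. p* = 23 and q* = 16.
Since 45 is above p* = 23, the ceiling does not bind and the free-market outcome prevails.
Since the control does not bind, no trades are prevented and deadweight loss is zero.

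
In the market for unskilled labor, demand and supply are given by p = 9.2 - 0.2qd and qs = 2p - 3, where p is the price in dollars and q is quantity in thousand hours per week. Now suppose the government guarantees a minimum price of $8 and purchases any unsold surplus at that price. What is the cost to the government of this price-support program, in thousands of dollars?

56

Rearranging demand gives qd = 46 - 5p. Setting quantity demanded equal to quantity supplied, 46 - 5p = 2p - 3, gives p* = 7 and q* = 11.
Since 8 > 7, the floor is binding.
At p = 8: qd = 46 - 5·8 = 6 and qs = 2·8 - 3 = 13.
Surplus = qs - qd = 7.
Government expenditure = surplus × support price = 7 × 8 = 56.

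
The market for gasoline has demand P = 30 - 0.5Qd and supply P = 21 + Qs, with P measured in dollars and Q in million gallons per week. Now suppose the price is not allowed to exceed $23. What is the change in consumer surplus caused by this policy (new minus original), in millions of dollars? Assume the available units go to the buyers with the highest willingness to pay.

4

Rearranging demand gives Qd = 60 - 2P; rearranging supply gives Qs = P - 21. Setting quantity demanded equal to quantity supplied, 60 - 2P = P - 21, gives P* = 27 and Q* = 6.
Since 23 < 27, the ceiling is binding.
At P = 23: Qd = 60 - 2·23 = 14 and Qs = 23 - 21 = 2.
Consumer surplus without the control is ½ · (30 - 27) · 6 = 9.
With the ceiling, 2 units are sold at 23 (assume they go to the highest-value buyers). The demand price at Q = 2 is 29, so CS = ½ · [(30 - 23) + (29 - 23)] · 2 = 13.
Change in consumer surplus = 13 - 9 = 4.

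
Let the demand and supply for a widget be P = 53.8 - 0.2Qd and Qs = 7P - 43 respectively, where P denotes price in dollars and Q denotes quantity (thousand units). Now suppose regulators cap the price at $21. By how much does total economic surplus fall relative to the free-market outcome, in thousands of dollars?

Rearranging demand gives Qd = 269 - 5P. Setting quantity demanded equal to quantity supplied, 269 - 5P = 7P - 43, gives P* = 26 and Q* = 139.
The ceiling of 21 is below the equilibrium price 26, so it binds.
At P = 21: Qd = 269 - 5·21 = 164 and Qs = 7·21 - 43 = 104.
Quantity traded falls to 104. At Q = 104 the demand price is (269 - 104)/5 = 33 and the supply price is (43 + 104)/7 = 21.
Deadweight loss = ½ · (33 - 21) · (139 - 104) = ½ · 12 · 35 = 210.

210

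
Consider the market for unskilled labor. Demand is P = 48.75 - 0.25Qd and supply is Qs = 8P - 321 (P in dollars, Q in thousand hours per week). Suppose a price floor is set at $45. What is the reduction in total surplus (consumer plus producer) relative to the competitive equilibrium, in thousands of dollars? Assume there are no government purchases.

Rearranging demand gives Qd = 195 - 4P. Equilibrium: 195 - 4P = 8P - 321, so 516 = 12P and P* = 43, Q* = 23.
Since 45 > 43, the floor is binding.
At P = 45: Qd = 195 - 4·45 = 15 and Qs = 8·45 - 321 = 39.
Quantity traded falls to 15. At Q = 15 the demand price is (195 - 15)/4 = 45 and the supply price is (321 + 15)/8 = 42.
Deadweight loss = ½ · (45 - 42) · (23 - 15) = ½ · 3 · 8 = 12.

12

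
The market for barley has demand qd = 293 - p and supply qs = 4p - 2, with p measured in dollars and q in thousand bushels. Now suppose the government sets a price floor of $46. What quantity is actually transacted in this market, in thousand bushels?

234

Without the control the market clears where 293 - p = 4p - 2, i.e. p* = 59 and q* = 234.
Since 46 is below p* = 59, the floor does not bind and the free-market outcome prevails.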